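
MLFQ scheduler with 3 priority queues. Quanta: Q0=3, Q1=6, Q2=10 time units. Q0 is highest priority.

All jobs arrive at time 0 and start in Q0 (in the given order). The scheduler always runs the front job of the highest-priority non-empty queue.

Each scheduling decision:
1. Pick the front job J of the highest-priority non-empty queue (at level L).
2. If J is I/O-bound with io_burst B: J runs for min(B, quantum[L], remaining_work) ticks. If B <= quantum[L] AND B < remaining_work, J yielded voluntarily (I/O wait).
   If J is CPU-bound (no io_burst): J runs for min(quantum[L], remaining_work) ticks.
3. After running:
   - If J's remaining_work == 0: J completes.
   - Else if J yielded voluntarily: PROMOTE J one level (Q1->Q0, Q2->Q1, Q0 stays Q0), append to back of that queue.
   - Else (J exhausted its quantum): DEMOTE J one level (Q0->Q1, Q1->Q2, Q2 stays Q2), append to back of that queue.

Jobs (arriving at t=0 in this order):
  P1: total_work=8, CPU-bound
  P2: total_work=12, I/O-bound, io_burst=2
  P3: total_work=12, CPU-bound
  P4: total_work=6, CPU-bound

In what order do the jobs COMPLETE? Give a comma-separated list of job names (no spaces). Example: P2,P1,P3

t=0-3: P1@Q0 runs 3, rem=5, quantum used, demote→Q1. Q0=[P2,P3,P4] Q1=[P1] Q2=[]
t=3-5: P2@Q0 runs 2, rem=10, I/O yield, promote→Q0. Q0=[P3,P4,P2] Q1=[P1] Q2=[]
t=5-8: P3@Q0 runs 3, rem=9, quantum used, demote→Q1. Q0=[P4,P2] Q1=[P1,P3] Q2=[]
t=8-11: P4@Q0 runs 3, rem=3, quantum used, demote→Q1. Q0=[P2] Q1=[P1,P3,P4] Q2=[]
t=11-13: P2@Q0 runs 2, rem=8, I/O yield, promote→Q0. Q0=[P2] Q1=[P1,P3,P4] Q2=[]
t=13-15: P2@Q0 runs 2, rem=6, I/O yield, promote→Q0. Q0=[P2] Q1=[P1,P3,P4] Q2=[]
t=15-17: P2@Q0 runs 2, rem=4, I/O yield, promote→Q0. Q0=[P2] Q1=[P1,P3,P4] Q2=[]
t=17-19: P2@Q0 runs 2, rem=2, I/O yield, promote→Q0. Q0=[P2] Q1=[P1,P3,P4] Q2=[]
t=19-21: P2@Q0 runs 2, rem=0, completes. Q0=[] Q1=[P1,P3,P4] Q2=[]
t=21-26: P1@Q1 runs 5, rem=0, completes. Q0=[] Q1=[P3,P4] Q2=[]
t=26-32: P3@Q1 runs 6, rem=3, quantum used, demote→Q2. Q0=[] Q1=[P4] Q2=[P3]
t=32-35: P4@Q1 runs 3, rem=0, completes. Q0=[] Q1=[] Q2=[P3]
t=35-38: P3@Q2 runs 3, rem=0, completes. Q0=[] Q1=[] Q2=[]

Answer: P2,P1,P4,P3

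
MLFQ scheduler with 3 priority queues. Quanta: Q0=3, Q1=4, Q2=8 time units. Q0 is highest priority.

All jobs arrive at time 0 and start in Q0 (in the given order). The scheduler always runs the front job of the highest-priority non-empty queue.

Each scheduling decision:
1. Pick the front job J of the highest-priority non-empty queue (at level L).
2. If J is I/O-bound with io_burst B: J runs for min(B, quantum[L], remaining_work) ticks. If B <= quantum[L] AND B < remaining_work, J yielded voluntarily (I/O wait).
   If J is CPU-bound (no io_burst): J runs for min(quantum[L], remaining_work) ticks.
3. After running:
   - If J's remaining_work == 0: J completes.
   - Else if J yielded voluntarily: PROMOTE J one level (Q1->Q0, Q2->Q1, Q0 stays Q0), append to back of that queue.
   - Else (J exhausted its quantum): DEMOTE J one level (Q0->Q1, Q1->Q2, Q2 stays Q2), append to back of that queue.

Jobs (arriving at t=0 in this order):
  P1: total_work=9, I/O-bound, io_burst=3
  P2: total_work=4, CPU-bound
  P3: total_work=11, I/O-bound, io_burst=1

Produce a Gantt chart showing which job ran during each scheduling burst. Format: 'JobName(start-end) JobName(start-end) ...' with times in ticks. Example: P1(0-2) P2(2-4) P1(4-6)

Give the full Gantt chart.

t=0-3: P1@Q0 runs 3, rem=6, I/O yield, promote→Q0. Q0=[P2,P3,P1] Q1=[] Q2=[]
t=3-6: P2@Q0 runs 3, rem=1, quantum used, demote→Q1. Q0=[P3,P1] Q1=[P2] Q2=[]
t=6-7: P3@Q0 runs 1, rem=10, I/O yield, promote→Q0. Q0=[P1,P3] Q1=[P2] Q2=[]
t=7-10: P1@Q0 runs 3, rem=3, I/O yield, promote→Q0. Q0=[P3,P1] Q1=[P2] Q2=[]
t=10-11: P3@Q0 runs 1, rem=9, I/O yield, promote→Q0. Q0=[P1,P3] Q1=[P2] Q2=[]
t=11-14: P1@Q0 runs 3, rem=0, completes. Q0=[P3] Q1=[P2] Q2=[]
t=14-15: P3@Q0 runs 1, rem=8, I/O yield, promote→Q0. Q0=[P3] Q1=[P2] Q2=[]
t=15-16: P3@Q0 runs 1, rem=7, I/O yield, promote→Q0. Q0=[P3] Q1=[P2] Q2=[]
t=16-17: P3@Q0 runs 1, rem=6, I/O yield, promote→Q0. Q0=[P3] Q1=[P2] Q2=[]
t=17-18: P3@Q0 runs 1, rem=5, I/O yield, promote→Q0. Q0=[P3] Q1=[P2] Q2=[]
t=18-19: P3@Q0 runs 1, rem=4, I/O yield, promote→Q0. Q0=[P3] Q1=[P2] Q2=[]
t=19-20: P3@Q0 runs 1, rem=3, I/O yield, promote→Q0. Q0=[P3] Q1=[P2] Q2=[]
t=20-21: P3@Q0 runs 1, rem=2, I/O yield, promote→Q0. Q0=[P3] Q1=[P2] Q2=[]
t=21-22: P3@Q0 runs 1, rem=1, I/O yield, promote→Q0. Q0=[P3] Q1=[P2] Q2=[]
t=22-23: P3@Q0 runs 1, rem=0, completes. Q0=[] Q1=[P2] Q2=[]
t=23-24: P2@Q1 runs 1, rem=0, completes. Q0=[] Q1=[] Q2=[]

Answer: P1(0-3) P2(3-6) P3(6-7) P1(7-10) P3(10-11) P1(11-14) P3(14-15) P3(15-16) P3(16-17) P3(17-18) P3(18-19) P3(19-20) P3(20-21) P3(21-22) P3(22-23) P2(23-24)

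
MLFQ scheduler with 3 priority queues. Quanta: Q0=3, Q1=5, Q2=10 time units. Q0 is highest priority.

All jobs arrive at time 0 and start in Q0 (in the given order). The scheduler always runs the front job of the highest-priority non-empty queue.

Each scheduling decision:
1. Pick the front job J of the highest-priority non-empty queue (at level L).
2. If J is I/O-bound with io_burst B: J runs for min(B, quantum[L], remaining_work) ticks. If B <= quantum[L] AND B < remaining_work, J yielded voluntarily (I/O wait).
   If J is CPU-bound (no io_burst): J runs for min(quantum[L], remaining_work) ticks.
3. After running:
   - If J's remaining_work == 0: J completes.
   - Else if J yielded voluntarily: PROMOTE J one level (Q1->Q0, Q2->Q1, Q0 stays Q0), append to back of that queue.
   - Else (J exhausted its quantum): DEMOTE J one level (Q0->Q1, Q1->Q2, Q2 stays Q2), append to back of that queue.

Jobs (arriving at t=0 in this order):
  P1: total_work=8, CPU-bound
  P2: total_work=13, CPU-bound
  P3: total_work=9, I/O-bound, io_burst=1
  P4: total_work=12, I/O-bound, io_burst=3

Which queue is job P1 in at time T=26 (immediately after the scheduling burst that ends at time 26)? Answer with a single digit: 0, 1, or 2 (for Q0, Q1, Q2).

t=0-3: P1@Q0 runs 3, rem=5, quantum used, demote→Q1. Q0=[P2,P3,P4] Q1=[P1] Q2=[]
t=3-6: P2@Q0 runs 3, rem=10, quantum used, demote→Q1. Q0=[P3,P4] Q1=[P1,P2] Q2=[]
t=6-7: P3@Q0 runs 1, rem=8, I/O yield, promote→Q0. Q0=[P4,P3] Q1=[P1,P2] Q2=[]
t=7-10: P4@Q0 runs 3, rem=9, I/O yield, promote→Q0. Q0=[P3,P4] Q1=[P1,P2] Q2=[]
t=10-11: P3@Q0 runs 1, rem=7, I/O yield, promote→Q0. Q0=[P4,P3] Q1=[P1,P2] Q2=[]
t=11-14: P4@Q0 runs 3, rem=6, I/O yield, promote→Q0. Q0=[P3,P4] Q1=[P1,P2] Q2=[]
t=14-15: P3@Q0 runs 1, rem=6, I/O yield, promote→Q0. Q0=[P4,P3] Q1=[P1,P2] Q2=[]
t=15-18: P4@Q0 runs 3, rem=3, I/O yield, promote→Q0. Q0=[P3,P4] Q1=[P1,P2] Q2=[]
t=18-19: P3@Q0 runs 1, rem=5, I/O yield, promote→Q0. Q0=[P4,P3] Q1=[P1,P2] Q2=[]
t=19-22: P4@Q0 runs 3, rem=0, completes. Q0=[P3] Q1=[P1,P2] Q2=[]
t=22-23: P3@Q0 runs 1, rem=4, I/O yield, promote→Q0. Q0=[P3] Q1=[P1,P2] Q2=[]
t=23-24: P3@Q0 runs 1, rem=3, I/O yield, promote→Q0. Q0=[P3] Q1=[P1,P2] Q2=[]
t=24-25: P3@Q0 runs 1, rem=2, I/O yield, promote→Q0. Q0=[P3] Q1=[P1,P2] Q2=[]
t=25-26: P3@Q0 runs 1, rem=1, I/O yield, promote→Q0. Q0=[P3] Q1=[P1,P2] Q2=[]
t=26-27: P3@Q0 runs 1, rem=0, completes. Q0=[] Q1=[P1,P2] Q2=[]
t=27-32: P1@Q1 runs 5, rem=0, completes. Q0=[] Q1=[P2] Q2=[]
t=32-37: P2@Q1 runs 5, rem=5, quantum used, demote→Q2. Q0=[] Q1=[] Q2=[P2]
t=37-42: P2@Q2 runs 5, rem=0, completes. Q0=[] Q1=[] Q2=[]

Answer: 1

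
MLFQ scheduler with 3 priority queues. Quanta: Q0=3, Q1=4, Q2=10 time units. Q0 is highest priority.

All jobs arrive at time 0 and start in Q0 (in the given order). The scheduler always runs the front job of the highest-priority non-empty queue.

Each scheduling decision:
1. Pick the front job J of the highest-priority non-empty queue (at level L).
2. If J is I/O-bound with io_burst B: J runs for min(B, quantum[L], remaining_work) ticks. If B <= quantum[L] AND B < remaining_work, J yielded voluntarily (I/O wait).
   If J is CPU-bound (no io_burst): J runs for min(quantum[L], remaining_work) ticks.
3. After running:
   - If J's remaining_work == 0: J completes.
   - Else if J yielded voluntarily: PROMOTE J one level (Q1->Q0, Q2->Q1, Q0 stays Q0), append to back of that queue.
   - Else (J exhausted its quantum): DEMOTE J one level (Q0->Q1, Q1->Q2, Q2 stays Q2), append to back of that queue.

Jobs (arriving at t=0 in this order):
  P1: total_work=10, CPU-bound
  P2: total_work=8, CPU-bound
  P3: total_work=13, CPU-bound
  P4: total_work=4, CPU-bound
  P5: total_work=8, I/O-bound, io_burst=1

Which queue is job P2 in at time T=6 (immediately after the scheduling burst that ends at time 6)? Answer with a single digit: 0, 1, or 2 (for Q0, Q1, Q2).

t=0-3: P1@Q0 runs 3, rem=7, quantum used, demote→Q1. Q0=[P2,P3,P4,P5] Q1=[P1] Q2=[]
t=3-6: P2@Q0 runs 3, rem=5, quantum used, demote→Q1. Q0=[P3,P4,P5] Q1=[P1,P2] Q2=[]
t=6-9: P3@Q0 runs 3, rem=10, quantum used, demote→Q1. Q0=[P4,P5] Q1=[P1,P2,P3] Q2=[]
t=9-12: P4@Q0 runs 3, rem=1, quantum used, demote→Q1. Q0=[P5] Q1=[P1,P2,P3,P4] Q2=[]
t=12-13: P5@Q0 runs 1, rem=7, I/O yield, promote→Q0. Q0=[P5] Q1=[P1,P2,P3,P4] Q2=[]
t=13-14: P5@Q0 runs 1, rem=6, I/O yield, promote→Q0. Q0=[P5] Q1=[P1,P2,P3,P4] Q2=[]
t=14-15: P5@Q0 runs 1, rem=5, I/O yield, promote→Q0. Q0=[P5] Q1=[P1,P2,P3,P4] Q2=[]
t=15-16: P5@Q0 runs 1, rem=4, I/O yield, promote→Q0. Q0=[P5] Q1=[P1,P2,P3,P4] Q2=[]
t=16-17: P5@Q0 runs 1, rem=3, I/O yield, promote→Q0. Q0=[P5] Q1=[P1,P2,P3,P4] Q2=[]
t=17-18: P5@Q0 runs 1, rem=2, I/O yield, promote→Q0. Q0=[P5] Q1=[P1,P2,P3,P4] Q2=[]
t=18-19: P5@Q0 runs 1, rem=1, I/O yield, promote→Q0. Q0=[P5] Q1=[P1,P2,P3,P4] Q2=[]
t=19-20: P5@Q0 runs 1, rem=0, completes. Q0=[] Q1=[P1,P2,P3,P4] Q2=[]
t=20-24: P1@Q1 runs 4, rem=3, quantum used, demote→Q2. Q0=[] Q1=[P2,P3,P4] Q2=[P1]
t=24-28: P2@Q1 runs 4, rem=1, quantum used, demote→Q2. Q0=[] Q1=[P3,P4] Q2=[P1,P2]
t=28-32: P3@Q1 runs 4, rem=6, quantum used, demote→Q2. Q0=[] Q1=[P4] Q2=[P1,P2,P3]
t=32-33: P4@Q1 runs 1, rem=0, completes. Q0=[] Q1=[] Q2=[P1,P2,P3]
t=33-36: P1@Q2 runs 3, rem=0, completes. Q0=[] Q1=[] Q2=[P2,P3]
t=36-37: P2@Q2 runs 1, rem=0, completes. Q0=[] Q1=[] Q2=[P3]
t=37-43: P3@Q2 runs 6, rem=0, completes. Q0=[] Q1=[] Q2=[]

Answer: 1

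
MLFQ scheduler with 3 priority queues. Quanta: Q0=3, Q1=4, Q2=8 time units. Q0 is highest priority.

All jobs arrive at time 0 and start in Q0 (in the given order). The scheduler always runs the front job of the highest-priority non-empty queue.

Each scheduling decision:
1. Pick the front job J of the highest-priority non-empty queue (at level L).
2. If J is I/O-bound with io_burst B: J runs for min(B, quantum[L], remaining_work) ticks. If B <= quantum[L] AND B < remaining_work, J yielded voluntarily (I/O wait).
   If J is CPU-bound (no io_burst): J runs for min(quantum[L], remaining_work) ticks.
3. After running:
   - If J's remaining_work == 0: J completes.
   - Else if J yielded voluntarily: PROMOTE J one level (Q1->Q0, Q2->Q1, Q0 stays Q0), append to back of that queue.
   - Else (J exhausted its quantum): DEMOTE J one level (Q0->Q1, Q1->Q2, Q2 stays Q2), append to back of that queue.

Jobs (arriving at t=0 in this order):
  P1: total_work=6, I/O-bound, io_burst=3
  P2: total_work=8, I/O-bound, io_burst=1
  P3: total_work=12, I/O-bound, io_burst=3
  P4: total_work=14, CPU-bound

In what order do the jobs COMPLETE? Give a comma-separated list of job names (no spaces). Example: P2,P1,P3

t=0-3: P1@Q0 runs 3, rem=3, I/O yield, promote→Q0. Q0=[P2,P3,P4,P1] Q1=[] Q2=[]
t=3-4: P2@Q0 runs 1, rem=7, I/O yield, promote→Q0. Q0=[P3,P4,P1,P2] Q1=[] Q2=[]
t=4-7: P3@Q0 runs 3, rem=9, I/O yield, promote→Q0. Q0=[P4,P1,P2,P3] Q1=[] Q2=[]
t=7-10: P4@Q0 runs 3, rem=11, quantum used, demote→Q1. Q0=[P1,P2,P3] Q1=[P4] Q2=[]
t=10-13: P1@Q0 runs 3, rem=0, completes. Q0=[P2,P3] Q1=[P4] Q2=[]
t=13-14: P2@Q0 runs 1, rem=6, I/O yield, promote→Q0. Q0=[P3,P2] Q1=[P4] Q2=[]
t=14-17: P3@Q0 runs 3, rem=6, I/O yield, promote→Q0. Q0=[P2,P3] Q1=[P4] Q2=[]
t=17-18: P2@Q0 runs 1, rem=5, I/O yield, promote→Q0. Q0=[P3,P2] Q1=[P4] Q2=[]
t=18-21: P3@Q0 runs 3, rem=3, I/O yield, promote→Q0. Q0=[P2,P3] Q1=[P4] Q2=[]
t=21-22: P2@Q0 runs 1, rem=4, I/O yield, promote→Q0. Q0=[P3,P2] Q1=[P4] Q2=[]
t=22-25: P3@Q0 runs 3, rem=0, completes. Q0=[P2] Q1=[P4] Q2=[]
t=25-26: P2@Q0 runs 1, rem=3, I/O yield, promote→Q0. Q0=[P2] Q1=[P4] Q2=[]
t=26-27: P2@Q0 runs 1, rem=2, I/O yield, promote→Q0. Q0=[P2] Q1=[P4] Q2=[]
t=27-28: P2@Q0 runs 1, rem=1, I/O yield, promote→Q0. Q0=[P2] Q1=[P4] Q2=[]
t=28-29: P2@Q0 runs 1, rem=0, completes. Q0=[] Q1=[P4] Q2=[]
t=29-33: P4@Q1 runs 4, rem=7, quantum used, demote→Q2. Q0=[] Q1=[] Q2=[P4]
t=33-40: P4@Q2 runs 7, rem=0, completes. Q0=[] Q1=[] Q2=[]

Answer: P1,P3,P2,P4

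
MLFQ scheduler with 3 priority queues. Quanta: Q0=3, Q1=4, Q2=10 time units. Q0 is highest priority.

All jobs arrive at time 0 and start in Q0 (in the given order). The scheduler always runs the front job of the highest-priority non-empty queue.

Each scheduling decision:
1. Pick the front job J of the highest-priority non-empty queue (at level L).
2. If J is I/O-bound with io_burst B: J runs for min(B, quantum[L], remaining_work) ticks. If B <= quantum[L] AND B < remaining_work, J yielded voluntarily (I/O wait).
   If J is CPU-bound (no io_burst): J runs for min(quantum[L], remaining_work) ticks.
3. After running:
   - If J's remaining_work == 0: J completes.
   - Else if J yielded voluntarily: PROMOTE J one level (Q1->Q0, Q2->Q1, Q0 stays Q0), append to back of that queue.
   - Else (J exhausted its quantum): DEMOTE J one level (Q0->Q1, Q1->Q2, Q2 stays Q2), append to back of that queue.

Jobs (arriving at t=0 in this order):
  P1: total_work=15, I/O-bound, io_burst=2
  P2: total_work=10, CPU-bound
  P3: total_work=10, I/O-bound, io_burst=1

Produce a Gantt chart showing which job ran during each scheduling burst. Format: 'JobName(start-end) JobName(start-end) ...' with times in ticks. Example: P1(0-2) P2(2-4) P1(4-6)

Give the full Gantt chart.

Answer: P1(0-2) P2(2-5) P3(5-6) P1(6-8) P3(8-9) P1(9-11) P3(11-12) P1(12-14) P3(14-15) P1(15-17) P3(17-18) P1(18-20) P3(20-21) P1(21-23) P3(23-24) P1(24-25) P3(25-26) P3(26-27) P3(27-28) P2(28-32) P2(32-35)

Derivation:
t=0-2: P1@Q0 runs 2, rem=13, I/O yield, promote→Q0. Q0=[P2,P3,P1] Q1=[] Q2=[]
t=2-5: P2@Q0 runs 3, rem=7, quantum used, demote→Q1. Q0=[P3,P1] Q1=[P2] Q2=[]
t=5-6: P3@Q0 runs 1, rem=9, I/O yield, promote→Q0. Q0=[P1,P3] Q1=[P2] Q2=[]
t=6-8: P1@Q0 runs 2, rem=11, I/O yield, promote→Q0. Q0=[P3,P1] Q1=[P2] Q2=[]
t=8-9: P3@Q0 runs 1, rem=8, I/O yield, promote→Q0. Q0=[P1,P3] Q1=[P2] Q2=[]
t=9-11: P1@Q0 runs 2, rem=9, I/O yield, promote→Q0. Q0=[P3,P1] Q1=[P2] Q2=[]
t=11-12: P3@Q0 runs 1, rem=7, I/O yield, promote→Q0. Q0=[P1,P3] Q1=[P2] Q2=[]
t=12-14: P1@Q0 runs 2, rem=7, I/O yield, promote→Q0. Q0=[P3,P1] Q1=[P2] Q2=[]
t=14-15: P3@Q0 runs 1, rem=6, I/O yield, promote→Q0. Q0=[P1,P3] Q1=[P2] Q2=[]
t=15-17: P1@Q0 runs 2, rem=5, I/O yield, promote→Q0. Q0=[P3,P1] Q1=[P2] Q2=[]
t=17-18: P3@Q0 runs 1, rem=5, I/O yield, promote→Q0. Q0=[P1,P3] Q1=[P2] Q2=[]
t=18-20: P1@Q0 runs 2, rem=3, I/O yield, promote→Q0. Q0=[P3,P1] Q1=[P2] Q2=[]
t=20-21: P3@Q0 runs 1, rem=4, I/O yield, promote→Q0. Q0=[P1,P3] Q1=[P2] Q2=[]
t=21-23: P1@Q0 runs 2, rem=1, I/O yield, promote→Q0. Q0=[P3,P1] Q1=[P2] Q2=[]
t=23-24: P3@Q0 runs 1, rem=3, I/O yield, promote→Q0. Q0=[P1,P3] Q1=[P2] Q2=[]
t=24-25: P1@Q0 runs 1, rem=0, completes. Q0=[P3] Q1=[P2] Q2=[]
t=25-26: P3@Q0 runs 1, rem=2, I/O yield, promote→Q0. Q0=[P3] Q1=[P2] Q2=[]
t=26-27: P3@Q0 runs 1, rem=1, I/O yield, promote→Q0. Q0=[P3] Q1=[P2] Q2=[]
t=27-28: P3@Q0 runs 1, rem=0, completes. Q0=[] Q1=[P2] Q2=[]
t=28-32: P2@Q1 runs 4, rem=3, quantum used, demote→Q2. Q0=[] Q1=[] Q2=[P2]
t=32-35: P2@Q2 runs 3, rem=0, completes. Q0=[] Q1=[] Q2=[]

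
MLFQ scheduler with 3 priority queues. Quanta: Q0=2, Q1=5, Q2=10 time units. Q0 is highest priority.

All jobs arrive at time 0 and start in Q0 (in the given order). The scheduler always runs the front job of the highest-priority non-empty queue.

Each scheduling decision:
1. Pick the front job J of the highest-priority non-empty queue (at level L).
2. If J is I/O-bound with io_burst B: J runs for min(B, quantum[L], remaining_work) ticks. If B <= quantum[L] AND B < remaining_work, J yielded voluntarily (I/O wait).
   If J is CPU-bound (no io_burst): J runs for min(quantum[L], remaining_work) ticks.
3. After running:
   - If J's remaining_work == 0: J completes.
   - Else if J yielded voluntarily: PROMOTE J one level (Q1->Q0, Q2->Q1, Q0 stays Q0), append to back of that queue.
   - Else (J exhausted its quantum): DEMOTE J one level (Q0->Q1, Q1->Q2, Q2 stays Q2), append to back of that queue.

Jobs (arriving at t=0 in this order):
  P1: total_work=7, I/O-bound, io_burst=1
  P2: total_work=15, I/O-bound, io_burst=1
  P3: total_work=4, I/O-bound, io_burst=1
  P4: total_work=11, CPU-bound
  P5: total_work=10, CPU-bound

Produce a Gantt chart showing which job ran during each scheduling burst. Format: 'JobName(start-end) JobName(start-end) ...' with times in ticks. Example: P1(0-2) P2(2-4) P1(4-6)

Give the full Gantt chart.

Answer: P1(0-1) P2(1-2) P3(2-3) P4(3-5) P5(5-7) P1(7-8) P2(8-9) P3(9-10) P1(10-11) P2(11-12) P3(12-13) P1(13-14) P2(14-15) P3(15-16) P1(16-17) P2(17-18) P1(18-19) P2(19-20) P1(20-21) P2(21-22) P2(22-23) P2(23-24) P2(24-25) P2(25-26) P2(26-27) P2(27-28) P2(28-29) P2(29-30) P4(30-35) P5(35-40) P4(40-44) P5(44-47)

Derivation:
t=0-1: P1@Q0 runs 1, rem=6, I/O yield, promote→Q0. Q0=[P2,P3,P4,P5,P1] Q1=[] Q2=[]
t=1-2: P2@Q0 runs 1, rem=14, I/O yield, promote→Q0. Q0=[P3,P4,P5,P1,P2] Q1=[] Q2=[]
t=2-3: P3@Q0 runs 1, rem=3, I/O yield, promote→Q0. Q0=[P4,P5,P1,P2,P3] Q1=[] Q2=[]
t=3-5: P4@Q0 runs 2, rem=9, quantum used, demote→Q1. Q0=[P5,P1,P2,P3] Q1=[P4] Q2=[]
t=5-7: P5@Q0 runs 2, rem=8, quantum used, demote→Q1. Q0=[P1,P2,P3] Q1=[P4,P5] Q2=[]
t=7-8: P1@Q0 runs 1, rem=5, I/O yield, promote→Q0. Q0=[P2,P3,P1] Q1=[P4,P5] Q2=[]
t=8-9: P2@Q0 runs 1, rem=13, I/O yield, promote→Q0. Q0=[P3,P1,P2] Q1=[P4,P5] Q2=[]
t=9-10: P3@Q0 runs 1, rem=2, I/O yield, promote→Q0. Q0=[P1,P2,P3] Q1=[P4,P5] Q2=[]
t=10-11: P1@Q0 runs 1, rem=4, I/O yield, promote→Q0. Q0=[P2,P3,P1] Q1=[P4,P5] Q2=[]
t=11-12: P2@Q0 runs 1, rem=12, I/O yield, promote→Q0. Q0=[P3,P1,P2] Q1=[P4,P5] Q2=[]
t=12-13: P3@Q0 runs 1, rem=1, I/O yield, promote→Q0. Q0=[P1,P2,P3] Q1=[P4,P5] Q2=[]
t=13-14: P1@Q0 runs 1, rem=3, I/O yield, promote→Q0. Q0=[P2,P3,P1] Q1=[P4,P5] Q2=[]
t=14-15: P2@Q0 runs 1, rem=11, I/O yield, promote→Q0. Q0=[P3,P1,P2] Q1=[P4,P5] Q2=[]
t=15-16: P3@Q0 runs 1, rem=0, completes. Q0=[P1,P2] Q1=[P4,P5] Q2=[]
t=16-17: P1@Q0 runs 1, rem=2, I/O yield, promote→Q0. Q0=[P2,P1] Q1=[P4,P5] Q2=[]
t=17-18: P2@Q0 runs 1, rem=10, I/O yield, promote→Q0. Q0=[P1,P2] Q1=[P4,P5] Q2=[]
t=18-19: P1@Q0 runs 1, rem=1, I/O yield, promote→Q0. Q0=[P2,P1] Q1=[P4,P5] Q2=[]
t=19-20: P2@Q0 runs 1, rem=9, I/O yield, promote→Q0. Q0=[P1,P2] Q1=[P4,P5] Q2=[]
t=20-21: P1@Q0 runs 1, rem=0, completes. Q0=[P2] Q1=[P4,P5] Q2=[]
t=21-22: P2@Q0 runs 1, rem=8, I/O yield, promote→Q0. Q0=[P2] Q1=[P4,P5] Q2=[]
t=22-23: P2@Q0 runs 1, rem=7, I/O yield, promote→Q0. Q0=[P2] Q1=[P4,P5] Q2=[]
t=23-24: P2@Q0 runs 1, rem=6, I/O yield, promote→Q0. Q0=[P2] Q1=[P4,P5] Q2=[]
t=24-25: P2@Q0 runs 1, rem=5, I/O yield, promote→Q0. Q0=[P2] Q1=[P4,P5] Q2=[]
t=25-26: P2@Q0 runs 1, rem=4, I/O yield, promote→Q0. Q0=[P2] Q1=[P4,P5] Q2=[]
t=26-27: P2@Q0 runs 1, rem=3, I/O yield, promote→Q0. Q0=[P2] Q1=[P4,P5] Q2=[]
t=27-28: P2@Q0 runs 1, rem=2, I/O yield, promote→Q0. Q0=[P2] Q1=[P4,P5] Q2=[]
t=28-29: P2@Q0 runs 1, rem=1, I/O yield, promote→Q0. Q0=[P2] Q1=[P4,P5] Q2=[]
t=29-30: P2@Q0 runs 1, rem=0, completes. Q0=[] Q1=[P4,P5] Q2=[]
t=30-35: P4@Q1 runs 5, rem=4, quantum used, demote→Q2. Q0=[] Q1=[P5] Q2=[P4]
t=35-40: P5@Q1 runs 5, rem=3, quantum used, demote→Q2. Q0=[] Q1=[] Q2=[P4,P5]
t=40-44: P4@Q2 runs 4, rem=0, completes. Q0=[] Q1=[] Q2=[P5]
t=44-47: P5@Q2 runs 3, rem=0, completes. Q0=[] Q1=[] Q2=[]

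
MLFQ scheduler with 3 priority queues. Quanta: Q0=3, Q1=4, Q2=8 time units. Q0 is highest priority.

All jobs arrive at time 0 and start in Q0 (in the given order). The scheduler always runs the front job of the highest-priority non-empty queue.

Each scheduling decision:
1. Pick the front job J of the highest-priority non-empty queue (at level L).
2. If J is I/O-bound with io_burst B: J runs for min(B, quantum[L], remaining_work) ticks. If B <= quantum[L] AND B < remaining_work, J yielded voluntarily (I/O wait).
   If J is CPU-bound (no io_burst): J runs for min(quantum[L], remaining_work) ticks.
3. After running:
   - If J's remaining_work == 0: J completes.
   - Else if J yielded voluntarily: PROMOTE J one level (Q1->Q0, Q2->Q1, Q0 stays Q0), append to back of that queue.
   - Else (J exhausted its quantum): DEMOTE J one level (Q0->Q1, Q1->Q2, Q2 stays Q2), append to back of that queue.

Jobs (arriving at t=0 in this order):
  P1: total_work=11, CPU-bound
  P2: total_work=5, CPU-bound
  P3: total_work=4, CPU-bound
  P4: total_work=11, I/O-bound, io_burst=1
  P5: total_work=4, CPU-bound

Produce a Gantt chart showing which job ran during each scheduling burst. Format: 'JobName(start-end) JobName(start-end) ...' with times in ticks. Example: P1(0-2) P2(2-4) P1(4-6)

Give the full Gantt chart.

t=0-3: P1@Q0 runs 3, rem=8, quantum used, demote→Q1. Q0=[P2,P3,P4,P5] Q1=[P1] Q2=[]
t=3-6: P2@Q0 runs 3, rem=2, quantum used, demote→Q1. Q0=[P3,P4,P5] Q1=[P1,P2] Q2=[]
t=6-9: P3@Q0 runs 3, rem=1, quantum used, demote→Q1. Q0=[P4,P5] Q1=[P1,P2,P3] Q2=[]
t=9-10: P4@Q0 runs 1, rem=10, I/O yield, promote→Q0. Q0=[P5,P4] Q1=[P1,P2,P3] Q2=[]
t=10-13: P5@Q0 runs 3, rem=1, quantum used, demote→Q1. Q0=[P4] Q1=[P1,P2,P3,P5] Q2=[]
t=13-14: P4@Q0 runs 1, rem=9, I/O yield, promote→Q0. Q0=[P4] Q1=[P1,P2,P3,P5] Q2=[]
t=14-15: P4@Q0 runs 1, rem=8, I/O yield, promote→Q0. Q0=[P4] Q1=[P1,P2,P3,P5] Q2=[]
t=15-16: P4@Q0 runs 1, rem=7, I/O yield, promote→Q0. Q0=[P4] Q1=[P1,P2,P3,P5] Q2=[]
t=16-17: P4@Q0 runs 1, rem=6, I/O yield, promote→Q0. Q0=[P4] Q1=[P1,P2,P3,P5] Q2=[]
t=17-18: P4@Q0 runs 1, rem=5, I/O yield, promote→Q0. Q0=[P4] Q1=[P1,P2,P3,P5] Q2=[]
t=18-19: P4@Q0 runs 1, rem=4, I/O yield, promote→Q0. Q0=[P4] Q1=[P1,P2,P3,P5] Q2=[]
t=19-20: P4@Q0 runs 1, rem=3, I/O yield, promote→Q0. Q0=[P4] Q1=[P1,P2,P3,P5] Q2=[]
t=20-21: P4@Q0 runs 1, rem=2, I/O yield, promote→Q0. Q0=[P4] Q1=[P1,P2,P3,P5] Q2=[]
t=21-22: P4@Q0 runs 1, rem=1, I/O yield, promote→Q0. Q0=[P4] Q1=[P1,P2,P3,P5] Q2=[]
t=22-23: P4@Q0 runs 1, rem=0, completes. Q0=[] Q1=[P1,P2,P3,P5] Q2=[]
t=23-27: P1@Q1 runs 4, rem=4, quantum used, demote→Q2. Q0=[] Q1=[P2,P3,P5] Q2=[P1]
t=27-29: P2@Q1 runs 2, rem=0, completes. Q0=[] Q1=[P3,P5] Q2=[P1]
t=29-30: P3@Q1 runs 1, rem=0, completes. Q0=[] Q1=[P5] Q2=[P1]
t=30-31: P5@Q1 runs 1, rem=0, completes. Q0=[] Q1=[] Q2=[P1]
t=31-35: P1@Q2 runs 4, rem=0, completes. Q0=[] Q1=[] Q2=[]

Answer: P1(0-3) P2(3-6) P3(6-9) P4(9-10) P5(10-13) P4(13-14) P4(14-15) P4(15-16) P4(16-17) P4(17-18) P4(18-19) P4(19-20) P4(20-21) P4(21-22) P4(22-23) P1(23-27) P2(27-29) P3(29-30) P5(30-31) P1(31-35)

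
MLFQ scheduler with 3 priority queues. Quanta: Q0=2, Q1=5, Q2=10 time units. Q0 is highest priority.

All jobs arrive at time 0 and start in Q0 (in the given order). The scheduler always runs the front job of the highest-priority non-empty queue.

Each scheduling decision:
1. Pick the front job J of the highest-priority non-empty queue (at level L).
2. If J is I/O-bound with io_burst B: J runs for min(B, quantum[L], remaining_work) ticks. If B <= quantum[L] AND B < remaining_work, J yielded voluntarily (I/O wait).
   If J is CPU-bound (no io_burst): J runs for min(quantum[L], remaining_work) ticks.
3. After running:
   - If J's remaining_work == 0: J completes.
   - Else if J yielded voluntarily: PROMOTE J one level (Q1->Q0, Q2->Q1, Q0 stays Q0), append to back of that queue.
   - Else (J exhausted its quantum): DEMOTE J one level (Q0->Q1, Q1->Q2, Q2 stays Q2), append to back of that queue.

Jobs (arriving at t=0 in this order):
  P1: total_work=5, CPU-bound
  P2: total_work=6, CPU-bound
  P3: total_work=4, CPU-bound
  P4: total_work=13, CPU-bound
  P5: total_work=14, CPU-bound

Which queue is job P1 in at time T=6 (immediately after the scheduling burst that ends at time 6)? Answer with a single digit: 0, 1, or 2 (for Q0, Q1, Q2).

t=0-2: P1@Q0 runs 2, rem=3, quantum used, demote→Q1. Q0=[P2,P3,P4,P5] Q1=[P1] Q2=[]
t=2-4: P2@Q0 runs 2, rem=4, quantum used, demote→Q1. Q0=[P3,P4,P5] Q1=[P1,P2] Q2=[]
t=4-6: P3@Q0 runs 2, rem=2, quantum used, demote→Q1. Q0=[P4,P5] Q1=[P1,P2,P3] Q2=[]
t=6-8: P4@Q0 runs 2, rem=11, quantum used, demote→Q1. Q0=[P5] Q1=[P1,P2,P3,P4] Q2=[]
t=8-10: P5@Q0 runs 2, rem=12, quantum used, demote→Q1. Q0=[] Q1=[P1,P2,P3,P4,P5] Q2=[]
t=10-13: P1@Q1 runs 3, rem=0, completes. Q0=[] Q1=[P2,P3,P4,P5] Q2=[]
t=13-17: P2@Q1 runs 4, rem=0, completes. Q0=[] Q1=[P3,P4,P5] Q2=[]
t=17-19: P3@Q1 runs 2, rem=0, completes. Q0=[] Q1=[P4,P5] Q2=[]
t=19-24: P4@Q1 runs 5, rem=6, quantum used, demote→Q2. Q0=[] Q1=[P5] Q2=[P4]
t=24-29: P5@Q1 runs 5, rem=7, quantum used, demote→Q2. Q0=[] Q1=[] Q2=[P4,P5]
t=29-35: P4@Q2 runs 6, rem=0, completes. Q0=[] Q1=[] Q2=[P5]
t=35-42: P5@Q2 runs 7, rem=0, completes. Q0=[] Q1=[] Q2=[]

Answer: 1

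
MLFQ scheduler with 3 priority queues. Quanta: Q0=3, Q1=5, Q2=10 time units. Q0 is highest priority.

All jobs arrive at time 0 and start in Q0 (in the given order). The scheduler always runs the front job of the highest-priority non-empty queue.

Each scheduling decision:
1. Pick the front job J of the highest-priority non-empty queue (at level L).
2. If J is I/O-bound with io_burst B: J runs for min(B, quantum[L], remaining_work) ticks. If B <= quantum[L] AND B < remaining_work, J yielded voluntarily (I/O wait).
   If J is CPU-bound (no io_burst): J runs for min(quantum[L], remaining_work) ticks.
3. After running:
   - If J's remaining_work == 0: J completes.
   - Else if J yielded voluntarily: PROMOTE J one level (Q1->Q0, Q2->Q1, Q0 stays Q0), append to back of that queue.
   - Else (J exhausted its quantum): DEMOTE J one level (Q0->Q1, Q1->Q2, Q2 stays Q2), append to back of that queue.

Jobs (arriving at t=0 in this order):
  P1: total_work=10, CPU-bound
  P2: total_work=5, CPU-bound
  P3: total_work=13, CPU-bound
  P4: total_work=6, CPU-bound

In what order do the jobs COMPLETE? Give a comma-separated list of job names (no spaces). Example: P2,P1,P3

t=0-3: P1@Q0 runs 3, rem=7, quantum used, demote→Q1. Q0=[P2,P3,P4] Q1=[P1] Q2=[]
t=3-6: P2@Q0 runs 3, rem=2, quantum used, demote→Q1. Q0=[P3,P4] Q1=[P1,P2] Q2=[]
t=6-9: P3@Q0 runs 3, rem=10, quantum used, demote→Q1. Q0=[P4] Q1=[P1,P2,P3] Q2=[]
t=9-12: P4@Q0 runs 3, rem=3, quantum used, demote→Q1. Q0=[] Q1=[P1,P2,P3,P4] Q2=[]
t=12-17: P1@Q1 runs 5, rem=2, quantum used, demote→Q2. Q0=[] Q1=[P2,P3,P4] Q2=[P1]
t=17-19: P2@Q1 runs 2, rem=0, completes. Q0=[] Q1=[P3,P4] Q2=[P1]
t=19-24: P3@Q1 runs 5, rem=5, quantum used, demote→Q2. Q0=[] Q1=[P4] Q2=[P1,P3]
t=24-27: P4@Q1 runs 3, rem=0, completes. Q0=[] Q1=[] Q2=[P1,P3]
t=27-29: P1@Q2 runs 2, rem=0, completes. Q0=[] Q1=[] Q2=[P3]
t=29-34: P3@Q2 runs 5, rem=0, completes. Q0=[] Q1=[] Q2=[]

Answer: P2,P4,P1,P3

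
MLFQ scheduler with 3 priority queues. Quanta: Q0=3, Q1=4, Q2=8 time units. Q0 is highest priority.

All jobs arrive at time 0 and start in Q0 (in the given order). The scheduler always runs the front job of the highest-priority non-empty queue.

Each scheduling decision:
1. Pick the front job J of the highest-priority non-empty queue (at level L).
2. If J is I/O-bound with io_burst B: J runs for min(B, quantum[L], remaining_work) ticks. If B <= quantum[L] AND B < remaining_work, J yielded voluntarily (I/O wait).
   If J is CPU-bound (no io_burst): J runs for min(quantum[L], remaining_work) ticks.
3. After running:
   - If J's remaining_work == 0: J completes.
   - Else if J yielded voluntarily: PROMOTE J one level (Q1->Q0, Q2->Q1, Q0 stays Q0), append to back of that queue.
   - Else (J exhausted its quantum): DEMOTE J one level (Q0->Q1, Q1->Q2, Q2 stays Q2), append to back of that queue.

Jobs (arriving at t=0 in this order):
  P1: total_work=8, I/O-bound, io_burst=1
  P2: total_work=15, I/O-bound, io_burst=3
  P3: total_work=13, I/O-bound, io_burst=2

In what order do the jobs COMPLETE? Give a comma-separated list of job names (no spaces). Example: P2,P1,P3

Answer: P2,P3,P1

Derivation:
t=0-1: P1@Q0 runs 1, rem=7, I/O yield, promote→Q0. Q0=[P2,P3,P1] Q1=[] Q2=[]
t=1-4: P2@Q0 runs 3, rem=12, I/O yield, promote→Q0. Q0=[P3,P1,P2] Q1=[] Q2=[]
t=4-6: P3@Q0 runs 2, rem=11, I/O yield, promote→Q0. Q0=[P1,P2,P3] Q1=[] Q2=[]
t=6-7: P1@Q0 runs 1, rem=6, I/O yield, promote→Q0. Q0=[P2,P3,P1] Q1=[] Q2=[]
t=7-10: P2@Q0 runs 3, rem=9, I/O yield, promote→Q0. Q0=[P3,P1,P2] Q1=[] Q2=[]
t=10-12: P3@Q0 runs 2, rem=9, I/O yield, promote→Q0. Q0=[P1,P2,P3] Q1=[] Q2=[]
t=12-13: P1@Q0 runs 1, rem=5, I/O yield, promote→Q0. Q0=[P2,P3,P1] Q1=[] Q2=[]
t=13-16: P2@Q0 runs 3, rem=6, I/O yield, promote→Q0. Q0=[P3,P1,P2] Q1=[] Q2=[]
t=16-18: P3@Q0 runs 2, rem=7, I/O yield, promote→Q0. Q0=[P1,P2,P3] Q1=[] Q2=[]
t=18-19: P1@Q0 runs 1, rem=4, I/O yield, promote→Q0. Q0=[P2,P3,P1] Q1=[] Q2=[]
t=19-22: P2@Q0 runs 3, rem=3, I/O yield, promote→Q0. Q0=[P3,P1,P2] Q1=[] Q2=[]
t=22-24: P3@Q0 runs 2, rem=5, I/O yield, promote→Q0. Q0=[P1,P2,P3] Q1=[] Q2=[]
t=24-25: P1@Q0 runs 1, rem=3, I/O yield, promote→Q0. Q0=[P2,P3,P1] Q1=[] Q2=[]
t=25-28: P2@Q0 runs 3, rem=0, completes. Q0=[P3,P1] Q1=[] Q2=[]
t=28-30: P3@Q0 runs 2, rem=3, I/O yield, promote→Q0. Q0=[P1,P3] Q1=[] Q2=[]
t=30-31: P1@Q0 runs 1, rem=2, I/O yield, promote→Q0. Q0=[P3,P1] Q1=[] Q2=[]
t=31-33: P3@Q0 runs 2, rem=1, I/O yield, promote→Q0. Q0=[P1,P3] Q1=[] Q2=[]
t=33-34: P1@Q0 runs 1, rem=1, I/O yield, promote→Q0. Q0=[P3,P1] Q1=[] Q2=[]
t=34-35: P3@Q0 runs 1, rem=0, completes. Q0=[P1] Q1=[] Q2=[]
t=35-36: P1@Q0 runs 1, rem=0, completes. Q0=[] Q1=[] Q2=[]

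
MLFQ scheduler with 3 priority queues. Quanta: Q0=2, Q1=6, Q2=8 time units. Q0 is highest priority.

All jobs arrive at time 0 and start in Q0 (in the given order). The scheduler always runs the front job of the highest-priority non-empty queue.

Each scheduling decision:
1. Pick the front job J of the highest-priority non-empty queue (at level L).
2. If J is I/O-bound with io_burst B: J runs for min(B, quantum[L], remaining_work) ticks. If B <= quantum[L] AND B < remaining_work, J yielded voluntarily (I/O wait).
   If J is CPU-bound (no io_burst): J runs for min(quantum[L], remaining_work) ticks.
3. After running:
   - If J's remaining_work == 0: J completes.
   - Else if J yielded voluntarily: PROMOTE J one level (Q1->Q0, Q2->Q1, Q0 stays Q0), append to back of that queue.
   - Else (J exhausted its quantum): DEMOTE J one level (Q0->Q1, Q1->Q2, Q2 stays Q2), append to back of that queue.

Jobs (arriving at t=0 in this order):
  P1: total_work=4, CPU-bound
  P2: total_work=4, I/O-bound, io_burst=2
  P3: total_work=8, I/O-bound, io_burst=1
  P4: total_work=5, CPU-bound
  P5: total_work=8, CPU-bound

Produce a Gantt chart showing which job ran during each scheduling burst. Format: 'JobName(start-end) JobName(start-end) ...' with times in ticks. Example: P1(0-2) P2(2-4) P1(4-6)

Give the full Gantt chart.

Answer: P1(0-2) P2(2-4) P3(4-5) P4(5-7) P5(7-9) P2(9-11) P3(11-12) P3(12-13) P3(13-14) P3(14-15) P3(15-16) P3(16-17) P3(17-18) P1(18-20) P4(20-23) P5(23-29)

Derivation:
t=0-2: P1@Q0 runs 2, rem=2, quantum used, demote→Q1. Q0=[P2,P3,P4,P5] Q1=[P1] Q2=[]
t=2-4: P2@Q0 runs 2, rem=2, I/O yield, promote→Q0. Q0=[P3,P4,P5,P2] Q1=[P1] Q2=[]
t=4-5: P3@Q0 runs 1, rem=7, I/O yield, promote→Q0. Q0=[P4,P5,P2,P3] Q1=[P1] Q2=[]
t=5-7: P4@Q0 runs 2, rem=3, quantum used, demote→Q1. Q0=[P5,P2,P3] Q1=[P1,P4] Q2=[]
t=7-9: P5@Q0 runs 2, rem=6, quantum used, demote→Q1. Q0=[P2,P3] Q1=[P1,P4,P5] Q2=[]
t=9-11: P2@Q0 runs 2, rem=0, completes. Q0=[P3] Q1=[P1,P4,P5] Q2=[]
t=11-12: P3@Q0 runs 1, rem=6, I/O yield, promote→Q0. Q0=[P3] Q1=[P1,P4,P5] Q2=[]
t=12-13: P3@Q0 runs 1, rem=5, I/O yield, promote→Q0. Q0=[P3] Q1=[P1,P4,P5] Q2=[]
t=13-14: P3@Q0 runs 1, rem=4, I/O yield, promote→Q0. Q0=[P3] Q1=[P1,P4,P5] Q2=[]
t=14-15: P3@Q0 runs 1, rem=3, I/O yield, promote→Q0. Q0=[P3] Q1=[P1,P4,P5] Q2=[]
t=15-16: P3@Q0 runs 1, rem=2, I/O yield, promote→Q0. Q0=[P3] Q1=[P1,P4,P5] Q2=[]
t=16-17: P3@Q0 runs 1, rem=1, I/O yield, promote→Q0. Q0=[P3] Q1=[P1,P4,P5] Q2=[]
t=17-18: P3@Q0 runs 1, rem=0, completes. Q0=[] Q1=[P1,P4,P5] Q2=[]
t=18-20: P1@Q1 runs 2, rem=0, completes. Q0=[] Q1=[P4,P5] Q2=[]
t=20-23: P4@Q1 runs 3, rem=0, completes. Q0=[] Q1=[P5] Q2=[]
t=23-29: P5@Q1 runs 6, rem=0, completes. Q0=[] Q1=[] Q2=[]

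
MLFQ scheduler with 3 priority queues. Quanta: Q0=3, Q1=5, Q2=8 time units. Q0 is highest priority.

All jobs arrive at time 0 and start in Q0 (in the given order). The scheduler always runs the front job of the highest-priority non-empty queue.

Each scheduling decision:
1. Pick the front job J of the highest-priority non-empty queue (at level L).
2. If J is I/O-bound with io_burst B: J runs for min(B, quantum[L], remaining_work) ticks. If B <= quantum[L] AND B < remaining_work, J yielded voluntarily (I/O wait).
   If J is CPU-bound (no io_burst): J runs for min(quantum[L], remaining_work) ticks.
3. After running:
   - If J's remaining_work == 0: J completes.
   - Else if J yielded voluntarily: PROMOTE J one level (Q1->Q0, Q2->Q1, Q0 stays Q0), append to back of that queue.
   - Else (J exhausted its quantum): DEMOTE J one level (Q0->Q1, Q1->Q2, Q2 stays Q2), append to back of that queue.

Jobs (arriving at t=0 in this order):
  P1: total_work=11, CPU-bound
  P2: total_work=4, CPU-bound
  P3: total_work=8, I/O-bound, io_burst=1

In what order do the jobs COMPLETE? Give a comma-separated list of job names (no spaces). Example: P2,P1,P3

t=0-3: P1@Q0 runs 3, rem=8, quantum used, demote→Q1. Q0=[P2,P3] Q1=[P1] Q2=[]
t=3-6: P2@Q0 runs 3, rem=1, quantum used, demote→Q1. Q0=[P3] Q1=[P1,P2] Q2=[]
t=6-7: P3@Q0 runs 1, rem=7, I/O yield, promote→Q0. Q0=[P3] Q1=[P1,P2] Q2=[]
t=7-8: P3@Q0 runs 1, rem=6, I/O yield, promote→Q0. Q0=[P3] Q1=[P1,P2] Q2=[]
t=8-9: P3@Q0 runs 1, rem=5, I/O yield, promote→Q0. Q0=[P3] Q1=[P1,P2] Q2=[]
t=9-10: P3@Q0 runs 1, rem=4, I/O yield, promote→Q0. Q0=[P3] Q1=[P1,P2] Q2=[]
t=10-11: P3@Q0 runs 1, rem=3, I/O yield, promote→Q0. Q0=[P3] Q1=[P1,P2] Q2=[]
t=11-12: P3@Q0 runs 1, rem=2, I/O yield, promote→Q0. Q0=[P3] Q1=[P1,P2] Q2=[]
t=12-13: P3@Q0 runs 1, rem=1, I/O yield, promote→Q0. Q0=[P3] Q1=[P1,P2] Q2=[]
t=13-14: P3@Q0 runs 1, rem=0, completes. Q0=[] Q1=[P1,P2] Q2=[]
t=14-19: P1@Q1 runs 5, rem=3, quantum used, demote→Q2. Q0=[] Q1=[P2] Q2=[P1]
t=19-20: P2@Q1 runs 1, rem=0, completes. Q0=[] Q1=[] Q2=[P1]
t=20-23: P1@Q2 runs 3, rem=0, completes. Q0=[] Q1=[] Q2=[]

Answer: P3,P2,P1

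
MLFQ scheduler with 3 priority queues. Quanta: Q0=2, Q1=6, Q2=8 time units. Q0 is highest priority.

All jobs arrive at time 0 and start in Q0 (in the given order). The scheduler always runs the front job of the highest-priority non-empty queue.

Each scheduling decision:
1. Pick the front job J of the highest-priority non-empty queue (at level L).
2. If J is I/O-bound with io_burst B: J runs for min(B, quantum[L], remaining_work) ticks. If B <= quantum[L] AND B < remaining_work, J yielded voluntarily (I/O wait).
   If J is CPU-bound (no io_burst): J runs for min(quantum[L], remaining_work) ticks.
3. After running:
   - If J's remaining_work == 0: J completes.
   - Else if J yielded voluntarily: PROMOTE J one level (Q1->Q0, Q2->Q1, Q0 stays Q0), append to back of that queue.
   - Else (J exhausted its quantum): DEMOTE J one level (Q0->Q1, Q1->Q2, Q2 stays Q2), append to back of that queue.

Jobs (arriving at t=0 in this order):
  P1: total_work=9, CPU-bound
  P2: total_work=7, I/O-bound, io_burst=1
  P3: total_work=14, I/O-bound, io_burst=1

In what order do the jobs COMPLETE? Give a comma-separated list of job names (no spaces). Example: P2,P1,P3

Answer: P2,P3,P1

Derivation:
t=0-2: P1@Q0 runs 2, rem=7, quantum used, demote→Q1. Q0=[P2,P3] Q1=[P1] Q2=[]
t=2-3: P2@Q0 runs 1, rem=6, I/O yield, promote→Q0. Q0=[P3,P2] Q1=[P1] Q2=[]
t=3-4: P3@Q0 runs 1, rem=13, I/O yield, promote→Q0. Q0=[P2,P3] Q1=[P1] Q2=[]
t=4-5: P2@Q0 runs 1, rem=5, I/O yield, promote→Q0. Q0=[P3,P2] Q1=[P1] Q2=[]
t=5-6: P3@Q0 runs 1, rem=12, I/O yield, promote→Q0. Q0=[P2,P3] Q1=[P1] Q2=[]
t=6-7: P2@Q0 runs 1, rem=4, I/O yield, promote→Q0. Q0=[P3,P2] Q1=[P1] Q2=[]
t=7-8: P3@Q0 runs 1, rem=11, I/O yield, promote→Q0. Q0=[P2,P3] Q1=[P1] Q2=[]
t=8-9: P2@Q0 runs 1, rem=3, I/O yield, promote→Q0. Q0=[P3,P2] Q1=[P1] Q2=[]
t=9-10: P3@Q0 runs 1, rem=10, I/O yield, promote→Q0. Q0=[P2,P3] Q1=[P1] Q2=[]
t=10-11: P2@Q0 runs 1, rem=2, I/O yield, promote→Q0. Q0=[P3,P2] Q1=[P1] Q2=[]
t=11-12: P3@Q0 runs 1, rem=9, I/O yield, promote→Q0. Q0=[P2,P3] Q1=[P1] Q2=[]
t=12-13: P2@Q0 runs 1, rem=1, I/O yield, promote→Q0. Q0=[P3,P2] Q1=[P1] Q2=[]
t=13-14: P3@Q0 runs 1, rem=8, I/O yield, promote→Q0. Q0=[P2,P3] Q1=[P1] Q2=[]
t=14-15: P2@Q0 runs 1, rem=0, completes. Q0=[P3] Q1=[P1] Q2=[]
t=15-16: P3@Q0 runs 1, rem=7, I/O yield, promote→Q0. Q0=[P3] Q1=[P1] Q2=[]
t=16-17: P3@Q0 runs 1, rem=6, I/O yield, promote→Q0. Q0=[P3] Q1=[P1] Q2=[]
t=17-18: P3@Q0 runs 1, rem=5, I/O yield, promote→Q0. Q0=[P3] Q1=[P1] Q2=[]
t=18-19: P3@Q0 runs 1, rem=4, I/O yield, promote→Q0. Q0=[P3] Q1=[P1] Q2=[]
t=19-20: P3@Q0 runs 1, rem=3, I/O yield, promote→Q0. Q0=[P3] Q1=[P1] Q2=[]
t=20-21: P3@Q0 runs 1, rem=2, I/O yield, promote→Q0. Q0=[P3] Q1=[P1] Q2=[]
t=21-22: P3@Q0 runs 1, rem=1, I/O yield, promote→Q0. Q0=[P3] Q1=[P1] Q2=[]
t=22-23: P3@Q0 runs 1, rem=0, completes. Q0=[] Q1=[P1] Q2=[]
t=23-29: P1@Q1 runs 6, rem=1, quantum used, demote→Q2. Q0=[] Q1=[] Q2=[P1]
t=29-30: P1@Q2 runs 1, rem=0, completes. Q0=[] Q1=[] Q2=[]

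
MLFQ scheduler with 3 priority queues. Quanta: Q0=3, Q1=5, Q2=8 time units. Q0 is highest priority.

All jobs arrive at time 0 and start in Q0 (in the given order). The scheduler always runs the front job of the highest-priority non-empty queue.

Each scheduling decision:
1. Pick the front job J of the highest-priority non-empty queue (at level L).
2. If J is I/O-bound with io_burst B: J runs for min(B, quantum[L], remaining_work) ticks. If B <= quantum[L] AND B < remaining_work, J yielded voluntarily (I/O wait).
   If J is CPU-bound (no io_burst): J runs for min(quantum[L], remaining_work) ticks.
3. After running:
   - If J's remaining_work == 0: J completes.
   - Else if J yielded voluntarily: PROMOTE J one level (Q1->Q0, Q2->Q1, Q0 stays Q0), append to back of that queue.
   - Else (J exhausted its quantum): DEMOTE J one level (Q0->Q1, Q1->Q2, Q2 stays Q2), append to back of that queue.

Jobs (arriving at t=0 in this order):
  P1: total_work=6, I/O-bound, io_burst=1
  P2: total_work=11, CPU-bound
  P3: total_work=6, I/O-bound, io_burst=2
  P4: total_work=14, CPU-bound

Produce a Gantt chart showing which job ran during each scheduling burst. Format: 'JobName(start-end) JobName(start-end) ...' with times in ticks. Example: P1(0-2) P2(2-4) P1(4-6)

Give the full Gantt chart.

Answer: P1(0-1) P2(1-4) P3(4-6) P4(6-9) P1(9-10) P3(10-12) P1(12-13) P3(13-15) P1(15-16) P1(16-17) P1(17-18) P2(18-23) P4(23-28) P2(28-31) P4(31-37)

Derivation:
t=0-1: P1@Q0 runs 1, rem=5, I/O yield, promote→Q0. Q0=[P2,P3,P4,P1] Q1=[] Q2=[]
t=1-4: P2@Q0 runs 3, rem=8, quantum used, demote→Q1. Q0=[P3,P4,P1] Q1=[P2] Q2=[]
t=4-6: P3@Q0 runs 2, rem=4, I/O yield, promote→Q0. Q0=[P4,P1,P3] Q1=[P2] Q2=[]
t=6-9: P4@Q0 runs 3, rem=11, quantum used, demote→Q1. Q0=[P1,P3] Q1=[P2,P4] Q2=[]
t=9-10: P1@Q0 runs 1, rem=4, I/O yield, promote→Q0. Q0=[P3,P1] Q1=[P2,P4] Q2=[]
t=10-12: P3@Q0 runs 2, rem=2, I/O yield, promote→Q0. Q0=[P1,P3] Q1=[P2,P4] Q2=[]
t=12-13: P1@Q0 runs 1, rem=3, I/O yield, promote→Q0. Q0=[P3,P1] Q1=[P2,P4] Q2=[]
t=13-15: P3@Q0 runs 2, rem=0, completes. Q0=[P1] Q1=[P2,P4] Q2=[]
t=15-16: P1@Q0 runs 1, rem=2, I/O yield, promote→Q0. Q0=[P1] Q1=[P2,P4] Q2=[]
t=16-17: P1@Q0 runs 1, rem=1, I/O yield, promote→Q0. Q0=[P1] Q1=[P2,P4] Q2=[]
t=17-18: P1@Q0 runs 1, rem=0, completes. Q0=[] Q1=[P2,P4] Q2=[]
t=18-23: P2@Q1 runs 5, rem=3, quantum used, demote→Q2. Q0=[] Q1=[P4] Q2=[P2]
t=23-28: P4@Q1 runs 5, rem=6, quantum used, demote→Q2. Q0=[] Q1=[] Q2=[P2,P4]
t=28-31: P2@Q2 runs 3, rem=0, completes. Q0=[] Q1=[] Q2=[P4]
t=31-37: P4@Q2 runs 6, rem=0, completes. Q0=[] Q1=[] Q2=[]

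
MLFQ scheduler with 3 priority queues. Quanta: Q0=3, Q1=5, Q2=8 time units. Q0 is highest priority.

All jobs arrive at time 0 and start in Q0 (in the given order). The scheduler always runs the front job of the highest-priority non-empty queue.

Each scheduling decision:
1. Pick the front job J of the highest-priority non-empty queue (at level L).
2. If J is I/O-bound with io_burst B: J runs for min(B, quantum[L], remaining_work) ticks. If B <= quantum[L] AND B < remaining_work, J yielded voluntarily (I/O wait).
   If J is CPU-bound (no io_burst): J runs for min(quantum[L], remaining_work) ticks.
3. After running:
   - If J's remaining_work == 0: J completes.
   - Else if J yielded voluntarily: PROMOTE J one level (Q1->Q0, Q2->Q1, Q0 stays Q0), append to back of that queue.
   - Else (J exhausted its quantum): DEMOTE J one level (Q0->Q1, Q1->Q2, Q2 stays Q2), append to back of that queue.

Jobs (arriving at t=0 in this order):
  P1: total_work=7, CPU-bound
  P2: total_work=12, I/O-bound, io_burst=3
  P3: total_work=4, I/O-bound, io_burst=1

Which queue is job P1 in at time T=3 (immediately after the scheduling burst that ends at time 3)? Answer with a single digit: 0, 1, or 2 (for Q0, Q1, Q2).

Answer: 1

Derivation:
t=0-3: P1@Q0 runs 3, rem=4, quantum used, demote→Q1. Q0=[P2,P3] Q1=[P1] Q2=[]
t=3-6: P2@Q0 runs 3, rem=9, I/O yield, promote→Q0. Q0=[P3,P2] Q1=[P1] Q2=[]
t=6-7: P3@Q0 runs 1, rem=3, I/O yield, promote→Q0. Q0=[P2,P3] Q1=[P1] Q2=[]
t=7-10: P2@Q0 runs 3, rem=6, I/O yield, promote→Q0. Q0=[P3,P2] Q1=[P1] Q2=[]
t=10-11: P3@Q0 runs 1, rem=2, I/O yield, promote→Q0. Q0=[P2,P3] Q1=[P1] Q2=[]
t=11-14: P2@Q0 runs 3, rem=3, I/O yield, promote→Q0. Q0=[P3,P2] Q1=[P1] Q2=[]
t=14-15: P3@Q0 runs 1, rem=1, I/O yield, promote→Q0. Q0=[P2,P3] Q1=[P1] Q2=[]
t=15-18: P2@Q0 runs 3, rem=0, completes. Q0=[P3] Q1=[P1] Q2=[]
t=18-19: P3@Q0 runs 1, rem=0, completes. Q0=[] Q1=[P1] Q2=[]
t=19-23: P1@Q1 runs 4, rem=0, completes. Q0=[] Q1=[] Q2=[]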